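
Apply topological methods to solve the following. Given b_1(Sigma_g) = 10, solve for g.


For a closed orientable surface: b_1 = 2g.
10 = 2g
g = 10 / 2 = 5

5


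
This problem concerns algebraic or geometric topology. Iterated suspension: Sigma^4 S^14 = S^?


Each suspension raises dimension by 1: Sigma S^n = S^{n+1}.
Sigma^4 S^14 = S^{14+4} = S^18

18


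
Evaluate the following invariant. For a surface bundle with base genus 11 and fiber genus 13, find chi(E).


For a fiber bundle F -> E -> B (with CW structure): chi(E) = chi(B) * chi(F).
chi(Sigma_11) = -20, chi(Sigma_13) = -24.
chi(E) = (-20) * (-24) = 480

480


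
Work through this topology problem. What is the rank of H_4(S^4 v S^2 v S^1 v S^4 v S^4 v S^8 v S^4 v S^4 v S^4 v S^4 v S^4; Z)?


For a wedge of spheres, H_k (k>0) is free on one generator per sphere of dimension k.
Spheres of dimension 4: count = 8.
b_4 = 8

8


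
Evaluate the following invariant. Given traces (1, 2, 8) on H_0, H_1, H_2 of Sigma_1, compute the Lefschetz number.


L(f) = tr(f_0*) - tr(f_1*) + tr(f_2*).
= 1 - (2) + (8)
= 7

7


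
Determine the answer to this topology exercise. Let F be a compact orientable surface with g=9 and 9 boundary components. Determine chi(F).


For a compact orientable surface with genus g and b boundary components: chi = 2 - 2g - b.
chi = 2 - 2*9 - 9 = 2 - 18 - 9 = -25

-25


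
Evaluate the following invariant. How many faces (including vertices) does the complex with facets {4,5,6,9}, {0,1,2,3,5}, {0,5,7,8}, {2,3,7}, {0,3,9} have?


Each maximal simplex on m vertices has 2^m - 1 nonempty faces.
Take the union (dedupe shared faces).
Total distinct faces = 63

63


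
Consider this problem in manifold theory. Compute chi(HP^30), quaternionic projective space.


HP^30 has one cell in each dimension 0, 4, ..., 4*30 (30+1 cells, all even-dim).
chi = 30 + 1 = 31

31


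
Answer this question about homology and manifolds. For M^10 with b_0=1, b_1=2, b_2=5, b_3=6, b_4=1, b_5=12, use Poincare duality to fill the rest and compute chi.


By Poincare duality b_k = b_{10-k}, so full Betti numbers: b_0=1, b_1=2, b_2=5, b_3=6, b_4=1, b_5=12, b_6=1, b_7=6, b_8=5, b_9=2, b_10=1.
chi = sum (-1)^k b_k = -14

-14


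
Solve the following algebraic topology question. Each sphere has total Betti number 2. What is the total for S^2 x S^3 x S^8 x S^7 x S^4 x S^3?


Total Betti number is multiplicative under products.
Each S^d (d>=1) has total Betti number 2.
There are 6 sphere factors.
Total = 2^6 = 64

64


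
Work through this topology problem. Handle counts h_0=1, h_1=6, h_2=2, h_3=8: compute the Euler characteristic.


Handles of index k contribute (-1)^k to chi (same as CW cells).
chi = (1) + (-6) + (2) + (-8) = -11

-11


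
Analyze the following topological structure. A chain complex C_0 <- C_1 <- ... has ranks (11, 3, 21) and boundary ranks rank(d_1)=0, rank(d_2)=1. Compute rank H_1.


rank H_k = rank(ker d_k) - rank(im d_{k+1}).
rank(ker d_1) = rank(C_1) - rank(d_1) = 3 - 0 = 3.
rank(im d_{1+1}) = 1.
rank H_1 = 3 - 1 = 2

2


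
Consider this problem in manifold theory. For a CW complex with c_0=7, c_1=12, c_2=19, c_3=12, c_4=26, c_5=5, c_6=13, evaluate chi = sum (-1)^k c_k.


chi = sum_k (-1)^k c_k.
= (-1)^0*7 + (-1)^1*12 + (-1)^2*19 + (-1)^3*12 + (-1)^4*26 + (-1)^5*5 + (-1)^6*13
= (7) + (-12) + (19) + (-12) + (26) + (-5) + (13)
= 36

36


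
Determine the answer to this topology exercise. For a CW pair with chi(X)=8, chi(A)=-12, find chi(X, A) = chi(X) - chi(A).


Relative Euler characteristic: chi(X, A) = chi(X) - chi(A).
= 8 - (-12) = 20

20


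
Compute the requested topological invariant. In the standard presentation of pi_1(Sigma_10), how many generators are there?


Standard presentation: pi_1(Sigma_g) = <a_1,b_1,...,a_g,b_g | [a_1,b_1]...[a_g,b_g] = 1>.
Number of generators = 2g = 2*10 = 20

20


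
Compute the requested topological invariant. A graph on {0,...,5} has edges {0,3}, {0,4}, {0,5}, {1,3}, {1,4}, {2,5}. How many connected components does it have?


Run DFS/union-find over 6 vertices.
V = 6, E = 6.
Number of components = 1

1


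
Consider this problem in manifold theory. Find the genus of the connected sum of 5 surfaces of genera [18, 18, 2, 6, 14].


Genus is additive under connected sum of orientable surfaces.
g = 18 + 18 + 2 + 6 + 14 = 58

58


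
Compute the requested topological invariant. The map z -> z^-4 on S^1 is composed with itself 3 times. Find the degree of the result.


deg(f) = -4. Degree is multiplicative: deg(f^3) = (deg f)^3.
deg(f^3) = (-4)^3 = -64

-64


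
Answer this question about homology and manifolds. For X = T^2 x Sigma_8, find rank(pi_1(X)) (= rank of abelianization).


pi_1(A x B) = pi_1(A) x pi_1(B); rank of abelianization = b_1.
b_1(T^2) = 2, b_1(Sigma_8) = 2*8 = 16.
b_1(product) = 2 + 16 = 18

18


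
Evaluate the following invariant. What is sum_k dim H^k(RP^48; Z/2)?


H^k(RP^48; Z/2) = Z/2 for each 0 <= k <= 48.
Total dimension = 48 + 1 = 49

49


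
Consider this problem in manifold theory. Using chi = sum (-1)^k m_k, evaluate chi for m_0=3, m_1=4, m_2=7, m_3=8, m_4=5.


Morse theory: chi(M) = sum_k (-1)^k m_k where m_k = #(index-k critical points).
= (3) + (-4) + (7) + (-8) + (5) = 3

3


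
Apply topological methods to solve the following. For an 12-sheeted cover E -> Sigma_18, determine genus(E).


For an n-sheeted cover: chi(E) = n * chi(B).
chi(Sigma_18) = 2 - 2*18 = -34.
chi(E) = 12 * (-34) = -408.
genus(E) = (2 - chi(E))/2 = (2 - (-408))/2 = 410/2 = 205

205


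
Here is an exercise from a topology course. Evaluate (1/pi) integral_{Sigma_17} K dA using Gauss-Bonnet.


Gauss-Bonnet: integral K dA = 2*pi*chi(M).
chi(Sigma_17) = 2 - 2*17 = -32.
(integral K dA)/pi = 2*chi = 2*(-32) = -64

-64


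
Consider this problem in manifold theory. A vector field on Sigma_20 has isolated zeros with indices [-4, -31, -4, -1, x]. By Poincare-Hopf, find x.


Poincare-Hopf: sum of indices = chi(M).
chi(Sigma_20) = 2 - 2*20 = -38.
Sum of known indices = -40.
x = chi - (sum known) = -38 - (-40) = 2

2


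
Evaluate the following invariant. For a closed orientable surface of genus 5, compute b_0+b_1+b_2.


For Sigma_5: b_0 = 1, b_1 = 2g = 10, b_2 = 1.
Total = 1 + 10 + 1 = 12

12


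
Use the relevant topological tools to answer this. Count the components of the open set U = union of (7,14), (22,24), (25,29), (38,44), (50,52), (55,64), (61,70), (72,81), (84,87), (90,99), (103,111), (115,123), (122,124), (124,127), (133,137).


Sort and merge overlapping open intervals.
Merged: (7,14), (22,24), (25,29), (38,44), (50,52), (55,70), (72,81), (84,87), (90,99), (103,111), (115,124), (124,127), (133,137).
Number of components = 13

13


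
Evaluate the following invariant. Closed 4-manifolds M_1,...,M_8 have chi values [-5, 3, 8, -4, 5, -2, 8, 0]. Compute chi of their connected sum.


For n-manifolds: chi(A#B) = chi(A) + chi(B) - chi(S^4).
chi(S^4) = 1 + (-1)^4 = 2.
chi(#) = (sum chi_i) - (8-1)*chi(S^4) = 13 - 7*2 = -1

-1


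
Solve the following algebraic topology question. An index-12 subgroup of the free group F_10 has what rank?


Nielsen-Schreier: an index-n subgroup of F_r is free of rank 1 + n(r-1).
Equivalently: chi(cover) = n*chi(base); chi(vee_r S^1) = 1 - 10 = -9.
chi(E) = 12*(-9) = -108; rank = 1 - chi(E) = 1 - (-108) = 109.
rank = 1 + 12*(10-1) = 1 + 108 = 109

109


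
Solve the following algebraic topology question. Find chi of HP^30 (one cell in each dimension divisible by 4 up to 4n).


HP^30 has one cell in each dimension 0, 4, ..., 4*30 (30+1 cells, all even-dim).
chi = 30 + 1 = 31

31


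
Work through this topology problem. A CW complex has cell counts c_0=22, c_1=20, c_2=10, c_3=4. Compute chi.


chi = sum_k (-1)^k c_k.
= (-1)^0*22 + (-1)^1*20 + (-1)^2*10 + (-1)^3*4
= (22) + (-20) + (10) + (-4)
= 8

8


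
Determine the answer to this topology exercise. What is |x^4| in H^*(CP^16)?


|x| = 2 in H^*(CP^n).
|x^4| = 4 * |x| = 4 * 2 = 8

8


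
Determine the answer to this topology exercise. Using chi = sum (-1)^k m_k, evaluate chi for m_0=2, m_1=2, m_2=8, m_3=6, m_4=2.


Morse theory: chi(M) = sum_k (-1)^k m_k where m_k = #(index-k critical points).
= (2) + (-2) + (8) + (-6) + (2) = 4

4


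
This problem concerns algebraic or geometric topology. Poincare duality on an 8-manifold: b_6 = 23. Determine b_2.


Poincare duality for closed orientable n-manifolds: b_k = b_{n-k}.
Here n = 8, so b_2 = b_6 = 23

23


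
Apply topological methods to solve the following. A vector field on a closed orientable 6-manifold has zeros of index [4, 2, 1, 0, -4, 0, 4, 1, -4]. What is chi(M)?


Poincare-Hopf: chi(M) = sum of indices of zeros.
chi = (4) + (2) + (1) + (0) + (-4) + (0) + (4) + (1) + (-4) = 4

4


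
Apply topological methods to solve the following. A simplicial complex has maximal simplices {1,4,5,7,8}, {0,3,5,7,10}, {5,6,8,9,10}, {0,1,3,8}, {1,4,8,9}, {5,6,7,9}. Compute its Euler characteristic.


Enumerate all faces; f-vector: f_0=10, f_1=35, f_2=40, f_3=18, f_4=3.
chi = sum (-1)^k f_k = 0

0


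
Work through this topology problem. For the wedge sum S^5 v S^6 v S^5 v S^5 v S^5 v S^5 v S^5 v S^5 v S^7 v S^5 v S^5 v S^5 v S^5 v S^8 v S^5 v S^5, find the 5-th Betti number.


For a wedge of spheres, H_k (k>0) is free on one generator per sphere of dimension k.
Spheres of dimension 5: count = 13.
b_5 = 13

13


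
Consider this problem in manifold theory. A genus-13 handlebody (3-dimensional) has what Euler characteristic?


A genus-g handlebody deformation retracts to a wedge of g circles.
chi(vee_g S^1) = 1 - g.
chi(H_13) = 1 - 13 = -12

-12


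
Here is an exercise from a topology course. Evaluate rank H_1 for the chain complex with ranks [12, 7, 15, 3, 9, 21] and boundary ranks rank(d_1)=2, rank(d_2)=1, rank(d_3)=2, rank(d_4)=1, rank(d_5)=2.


rank H_k = rank(ker d_k) - rank(im d_{k+1}).
rank(ker d_1) = rank(C_1) - rank(d_1) = 7 - 2 = 5.
rank(im d_{1+1}) = 1.
rank H_1 = 5 - 1 = 4

4


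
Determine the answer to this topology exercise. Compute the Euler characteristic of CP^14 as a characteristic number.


For any closed oriented manifold, <e(TM),[M]> = chi(M).
chi(CP^14) = 14+1 = 15

15


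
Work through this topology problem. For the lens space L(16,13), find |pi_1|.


pi_1(L(p,q)) = Z/pZ for any q coprime to p.
|pi_1(L(16,13))| = 16

16


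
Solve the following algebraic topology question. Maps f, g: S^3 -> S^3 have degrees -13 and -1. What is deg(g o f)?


Degree is multiplicative under composition: deg(g o f) = deg(g) * deg(f).
= -1 * -13 = 13

13


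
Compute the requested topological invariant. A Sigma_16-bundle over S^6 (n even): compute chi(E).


chi(S^6) = 2 (n even), chi(Sigma_16) = 2 - 2*16 = -30.
chi(E) = 2 * (-30) = -60

-60


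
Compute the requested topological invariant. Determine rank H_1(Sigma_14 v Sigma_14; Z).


For a wedge: H_1(A v B) = H_1(A) + H_1(B).
b_1(Sigma_14) = 28, b_1(Sigma_14) = 28.
b_1 = 28 + 28 = 56

56


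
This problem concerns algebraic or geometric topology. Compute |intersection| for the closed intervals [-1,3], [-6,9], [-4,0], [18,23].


Intersection = [max(a_i), min(b_i)] = [18, 0].
Since 18 > 0, the intersection is empty.
Length = 0

0


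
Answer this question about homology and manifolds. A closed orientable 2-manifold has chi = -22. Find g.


chi = 2 - 2g for closed orientable surfaces.
-22 = 2 - 2g
2g = 2 - (-22) = 24
g = 12

12


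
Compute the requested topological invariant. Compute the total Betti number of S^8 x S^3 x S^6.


Total Betti number is multiplicative under products.
Each S^d (d>=1) has total Betti number 2.
There are 3 sphere factors.
Total = 2^3 = 8

8


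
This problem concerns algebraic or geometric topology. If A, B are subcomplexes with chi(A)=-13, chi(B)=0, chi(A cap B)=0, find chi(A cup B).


chi(A cup B) = chi(A) + chi(B) - chi(A cap B)
= -13 + (0) - (0)
= -13

-13


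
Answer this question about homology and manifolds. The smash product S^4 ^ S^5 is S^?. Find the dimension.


S^m ^ S^n = S^{m+n}.
k = 4 + 5 = 9

9


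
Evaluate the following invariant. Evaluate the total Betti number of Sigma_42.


For Sigma_42: b_0 = 1, b_1 = 2g = 84, b_2 = 1.
Total = 1 + 84 + 1 = 86

86


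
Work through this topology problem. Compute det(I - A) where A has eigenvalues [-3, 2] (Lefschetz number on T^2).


For a torus self-map: L(f) = det(I - A) where A acts on H_1.
L(f) = (1--3) * (1-2) = 4 * -1 = -4

-4


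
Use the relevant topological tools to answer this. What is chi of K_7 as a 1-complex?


K_7: V = 7, E = C(7,2) = 21.
chi = V - E = 7 - 21 = -14

-14


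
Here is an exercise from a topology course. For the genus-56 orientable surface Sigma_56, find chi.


For a closed orientable surface of genus g: chi = 2 - 2g.
Here g = 56.
chi = 2 - 2*56 = 2 - 112 = -110

-110


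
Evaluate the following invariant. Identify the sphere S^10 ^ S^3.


S^m ^ S^n = S^{m+n}.
k = 10 + 3 = 13

13


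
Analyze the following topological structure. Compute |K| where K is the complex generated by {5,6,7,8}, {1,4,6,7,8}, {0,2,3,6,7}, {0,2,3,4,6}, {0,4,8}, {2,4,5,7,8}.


Each maximal simplex on m vertices has 2^m - 1 nonempty faces.
Take the union (dedupe shared faces).
Total distinct faces = 100

100


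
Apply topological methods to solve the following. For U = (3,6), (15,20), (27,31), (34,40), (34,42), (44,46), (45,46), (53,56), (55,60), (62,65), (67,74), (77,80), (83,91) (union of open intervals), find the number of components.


Sort and merge overlapping open intervals.
Merged: (3,6), (15,20), (27,31), (34,42), (44,46), (53,60), (62,65), (67,74), (77,80), (83,91).
Number of components = 10

10


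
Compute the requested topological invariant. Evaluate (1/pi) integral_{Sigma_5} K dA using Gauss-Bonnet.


Gauss-Bonnet: integral K dA = 2*pi*chi(M).
chi(Sigma_5) = 2 - 2*5 = -8.
(integral K dA)/pi = 2*chi = 2*(-8) = -16

-16


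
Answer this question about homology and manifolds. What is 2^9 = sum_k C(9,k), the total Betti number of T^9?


b_k(T^9) = C(9,k), so the sum over k is sum_k C(9,k) = 2^9.
Total = 2^9 = 512

512


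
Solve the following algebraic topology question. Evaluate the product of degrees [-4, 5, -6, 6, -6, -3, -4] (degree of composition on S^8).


Degree is multiplicative: deg(composition) = product of degrees.
= (-4) * (5) * (-6) * (6) * (-6) * (-3) * (-4) = -51840

-51840


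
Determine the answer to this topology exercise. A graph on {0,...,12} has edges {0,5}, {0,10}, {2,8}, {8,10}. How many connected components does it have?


Run DFS/union-find over 13 vertices.
V = 13, E = 4.
Number of components = 9

9


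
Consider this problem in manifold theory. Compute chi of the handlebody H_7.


A genus-g handlebody deformation retracts to a wedge of g circles.
chi(vee_g S^1) = 1 - g.
chi(H_7) = 1 - 7 = -6

-6


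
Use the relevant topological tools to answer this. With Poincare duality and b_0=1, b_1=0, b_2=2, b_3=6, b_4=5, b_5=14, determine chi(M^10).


By Poincare duality b_k = b_{10-k}, so full Betti numbers: b_0=1, b_1=0, b_2=2, b_3=6, b_4=5, b_5=14, b_6=5, b_7=6, b_8=2, b_9=0, b_10=1.
chi = sum (-1)^k b_k = -10

-10


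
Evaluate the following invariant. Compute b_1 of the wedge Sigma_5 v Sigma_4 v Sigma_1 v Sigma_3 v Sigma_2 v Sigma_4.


For a wedge X v Y: reduced H_k(X v Y) = H_k(X) + H_k(Y).
Each Sigma_g contributes b_1 = 2g.
b_1 = 10 + 8 + 2 + 6 + 4 + 8 = 38

38


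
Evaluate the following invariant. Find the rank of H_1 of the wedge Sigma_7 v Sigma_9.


For a wedge: H_1(A v B) = H_1(A) + H_1(B).
b_1(Sigma_7) = 14, b_1(Sigma_9) = 18.
b_1 = 14 + 18 = 32

32


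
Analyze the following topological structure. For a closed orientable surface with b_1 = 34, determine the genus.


For a closed orientable surface: b_1 = 2g.
34 = 2g
g = 34 / 2 = 17

17


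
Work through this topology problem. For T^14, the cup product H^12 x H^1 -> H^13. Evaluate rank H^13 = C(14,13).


Cup product: H^p x H^q -> H^{p+q}; here p+q = 12+1 = 13.
rank H^k(T^n) = C(n,k).
C(14,13) = 14

14


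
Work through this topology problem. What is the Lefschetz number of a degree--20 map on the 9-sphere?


On S^9: L(f) = tr(f_0*) + (-1)^9 tr(f_9*) = 1 + (-1)^9 * deg(f).
L(f) = 1 + (-1)^9 * -20 = 1 + 20 = 21

21


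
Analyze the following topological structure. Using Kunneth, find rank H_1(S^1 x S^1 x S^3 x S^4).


Each S^d has Poincare polynomial 1 + t^d.
The product S^1 x S^1 x S^3 x S^4 has Poincare polynomial prod(1+t^d_i).
Expanding: b_0=1, b_1=2, b_2=1, b_3=1, b_4=3, b_5=3, b_6=1, b_7=1, b_8=2, b_9=1.
b_1 = 2

2


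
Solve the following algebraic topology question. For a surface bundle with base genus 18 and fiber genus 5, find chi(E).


For a fiber bundle F -> E -> B (with CW structure): chi(E) = chi(B) * chi(F).
chi(Sigma_18) = -34, chi(Sigma_5) = -8.
chi(E) = (-34) * (-8) = 272

272


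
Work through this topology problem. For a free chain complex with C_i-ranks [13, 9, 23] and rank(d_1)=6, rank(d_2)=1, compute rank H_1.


rank H_k = rank(ker d_k) - rank(im d_{k+1}).
rank(ker d_1) = rank(C_1) - rank(d_1) = 9 - 6 = 3.
rank(im d_{1+1}) = 1.
rank H_1 = 3 - 1 = 2

2


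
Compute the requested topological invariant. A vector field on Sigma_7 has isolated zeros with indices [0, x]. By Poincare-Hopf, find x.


Poincare-Hopf: sum of indices = chi(M).
chi(Sigma_7) = 2 - 2*7 = -12.
Sum of known indices = 0.
x = chi - (sum known) = -12 - (0) = -12

-12


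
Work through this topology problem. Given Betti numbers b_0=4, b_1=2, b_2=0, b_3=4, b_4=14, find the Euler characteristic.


chi = sum_k (-1)^k b_k.
= (4) + (-2) + (0) + (-4) + (14)
= 12

12


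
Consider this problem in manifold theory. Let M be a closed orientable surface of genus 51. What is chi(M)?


For a closed orientable surface of genus g: chi = 2 - 2g.
Here g = 51.
chi = 2 - 2*51 = 2 - 102 = -100

-100


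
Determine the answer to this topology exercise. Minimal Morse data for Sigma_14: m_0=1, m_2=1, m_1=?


A perfect Morse function has m_k = b_k.
For Sigma_14: b_0=1, b_1=2g=28, b_2=1.
Saddles m_1 = 2g = 28

28


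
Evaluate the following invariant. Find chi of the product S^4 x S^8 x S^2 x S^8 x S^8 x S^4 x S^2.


chi is multiplicative: chi(X x Y) = chi(X) chi(Y).
Each even-dim sphere has chi = 2. There are 7 factors.
chi = 2^7 = 128

128


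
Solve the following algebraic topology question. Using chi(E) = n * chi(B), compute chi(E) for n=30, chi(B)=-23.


For a finite covering: chi(E) = (number of sheets) * chi(B).
chi(E) = 30 * (-23) = -690

-690


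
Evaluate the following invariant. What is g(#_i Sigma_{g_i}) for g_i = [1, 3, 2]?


Genus is additive under connected sum of orientable surfaces.
g = 1 + 3 + 2 = 6

6


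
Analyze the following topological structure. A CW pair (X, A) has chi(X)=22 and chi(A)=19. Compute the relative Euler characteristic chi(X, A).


Relative Euler characteristic: chi(X, A) = chi(X) - chi(A).
= 22 - (19) = 3

3


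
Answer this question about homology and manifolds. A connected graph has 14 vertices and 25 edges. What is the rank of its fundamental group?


For a connected graph: rank(pi_1) = b_1 = E - V + 1 = 1 - chi.
chi = V - E = 14 - 25 = -11.
rank = 1 - (-11) = 25 - 14 + 1 = 12

12


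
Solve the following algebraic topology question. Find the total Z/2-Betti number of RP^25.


H^k(RP^25; Z/2) = Z/2 for each 0 <= k <= 25.
Total dimension = 25 + 1 = 26

26


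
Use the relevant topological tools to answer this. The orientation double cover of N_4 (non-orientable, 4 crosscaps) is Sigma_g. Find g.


chi(N_4) = 2 - 4 = -2.
Double cover: chi(Sigma_g) = 2 * chi(N_4) = 2*(-2) = -4.
2 - 2g = -4, so g = (2 - (-4))/2 = 6/2 = 3

3


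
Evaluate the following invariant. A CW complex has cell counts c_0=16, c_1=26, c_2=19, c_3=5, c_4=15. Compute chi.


chi = sum_k (-1)^k c_k.
= (-1)^0*16 + (-1)^1*26 + (-1)^2*19 + (-1)^3*5 + (-1)^4*15
= (16) + (-26) + (19) + (-5) + (15)
= 19

19


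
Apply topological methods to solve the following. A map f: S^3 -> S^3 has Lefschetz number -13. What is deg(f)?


L(f) = 1 + (-1)^3 deg(f) on S^3.
-13 = 1 + (-1)^3 * deg(f)
(-1)^3 * deg(f) = -14
deg(f) = 14

14


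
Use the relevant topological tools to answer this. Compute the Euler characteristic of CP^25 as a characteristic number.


For any closed oriented manifold, <e(TM),[M]> = chi(M).
chi(CP^25) = 25+1 = 26

26


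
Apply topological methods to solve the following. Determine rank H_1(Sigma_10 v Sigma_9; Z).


For a wedge: H_1(A v B) = H_1(A) + H_1(B).
b_1(Sigma_10) = 20, b_1(Sigma_9) = 18.
b_1 = 20 + 18 = 38

38


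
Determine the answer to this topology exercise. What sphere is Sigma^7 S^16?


Each suspension raises dimension by 1: Sigma S^n = S^{n+1}.
Sigma^7 S^16 = S^{16+7} = S^23

23


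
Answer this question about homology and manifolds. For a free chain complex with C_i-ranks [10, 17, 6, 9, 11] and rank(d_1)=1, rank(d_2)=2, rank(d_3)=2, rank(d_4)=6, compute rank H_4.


rank H_k = rank(ker d_k) - rank(im d_{k+1}).
rank(ker d_4) = rank(C_4) - rank(d_4) = 11 - 6 = 5.
rank(im d_{4+1}) = 0.
rank H_4 = 5 - 0 = 5

5


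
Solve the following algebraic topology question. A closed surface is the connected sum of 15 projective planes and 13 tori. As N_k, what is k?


Since a >= 1, the sum is non-orientable; each T^2 can be replaced by RP^2 # RP^2 (since T^2#RP^2 = 3RP^2).
Total crosscaps k = 15 + 2*13 = 41.
Check via chi: chi = 15*1 + 13*0 - (15+13-1)*2 = -39 = 2 - k = -39. Consistent.

41


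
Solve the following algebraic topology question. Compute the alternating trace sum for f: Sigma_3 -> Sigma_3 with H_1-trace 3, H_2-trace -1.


L(f) = tr(f_0*) - tr(f_1*) + tr(f_2*).
= 1 - (3) + (-1)
= -3

-3


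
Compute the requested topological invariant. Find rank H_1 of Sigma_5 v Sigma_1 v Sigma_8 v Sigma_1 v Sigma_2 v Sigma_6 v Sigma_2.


For a wedge X v Y: reduced H_k(X v Y) = H_k(X) + H_k(Y).
Each Sigma_g contributes b_1 = 2g.
b_1 = 10 + 2 + 16 + 2 + 4 + 12 + 4 = 50

50


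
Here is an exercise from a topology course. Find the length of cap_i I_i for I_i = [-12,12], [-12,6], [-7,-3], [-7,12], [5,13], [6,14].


Intersection = [max(a_i), min(b_i)] = [6, -3].
Since 6 > -3, the intersection is empty.
Length = 0

0


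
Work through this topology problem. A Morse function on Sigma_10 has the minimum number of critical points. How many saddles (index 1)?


A perfect Morse function has m_k = b_k.
For Sigma_10: b_0=1, b_1=2g=20, b_2=1.
Saddles m_1 = 2g = 20

20


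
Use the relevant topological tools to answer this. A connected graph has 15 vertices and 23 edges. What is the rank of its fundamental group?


For a connected graph: rank(pi_1) = b_1 = E - V + 1 = 1 - chi.
chi = V - E = 15 - 23 = -8.
rank = 1 - (-8) = 23 - 15 + 1 = 9

9


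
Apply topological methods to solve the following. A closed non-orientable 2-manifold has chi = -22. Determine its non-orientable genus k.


chi = 2 - k for closed non-orientable surfaces with k crosscaps.
-22 = 2 - k
k = 2 - (-22) = 24

24


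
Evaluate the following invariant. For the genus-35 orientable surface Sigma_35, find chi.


For a closed orientable surface of genus g: chi = 2 - 2g.
Here g = 35.
chi = 2 - 2*35 = 2 - 70 = -68

-68


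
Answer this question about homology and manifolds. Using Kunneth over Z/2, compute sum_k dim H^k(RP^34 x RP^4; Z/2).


dim H^*(RP^n; Z/2) = n+1 (one Z/2 in each degree 0..n).
Total Betti number is multiplicative.
Total = (34+1) * (4+1) = 35 * 5 = 175

175


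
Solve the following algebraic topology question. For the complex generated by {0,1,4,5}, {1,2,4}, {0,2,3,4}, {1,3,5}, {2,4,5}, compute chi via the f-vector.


Enumerate all faces; f-vector: f_0=6, f_1=15, f_2=11, f_3=2.
chi = sum (-1)^k f_k = 0

0


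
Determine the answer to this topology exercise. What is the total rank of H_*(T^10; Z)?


b_k(T^10) = C(10,k), so the sum over k is sum_k C(10,k) = 2^10.
Total = 2^10 = 1024

1024


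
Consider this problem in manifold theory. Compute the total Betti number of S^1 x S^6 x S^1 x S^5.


Total Betti number is multiplicative under products.
Each S^d (d>=1) has total Betti number 2.
There are 4 sphere factors.
Total = 2^4 = 16

16


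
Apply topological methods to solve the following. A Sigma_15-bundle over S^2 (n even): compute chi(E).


chi(S^2) = 2 (n even), chi(Sigma_15) = 2 - 2*15 = -28.
chi(E) = 2 * (-28) = -56

-56


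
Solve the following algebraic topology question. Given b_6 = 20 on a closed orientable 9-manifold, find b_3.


Poincare duality for closed orientable n-manifolds: b_k = b_{n-k}.
Here n = 9, so b_3 = b_6 = 20

20


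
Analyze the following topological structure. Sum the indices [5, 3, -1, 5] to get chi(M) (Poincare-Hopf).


Poincare-Hopf: chi(M) = sum of indices of zeros.
chi = (5) + (3) + (-1) + (5) = 12

12


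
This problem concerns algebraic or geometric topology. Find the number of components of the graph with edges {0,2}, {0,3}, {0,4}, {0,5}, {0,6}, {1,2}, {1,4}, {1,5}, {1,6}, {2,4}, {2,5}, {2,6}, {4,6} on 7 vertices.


Run DFS/union-find over 7 vertices.
V = 7, E = 13.
Number of components = 1

1


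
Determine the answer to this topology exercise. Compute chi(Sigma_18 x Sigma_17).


chi(Sigma_18) = 2 - 2*18 = -34
chi(Sigma_17) = 2 - 2*17 = -32
chi(product) = (-34) * (-32) = 1088

1088


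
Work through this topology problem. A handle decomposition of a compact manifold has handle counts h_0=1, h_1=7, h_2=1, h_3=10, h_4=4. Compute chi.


Handles of index k contribute (-1)^k to chi (same as CW cells).
chi = (1) + (-7) + (1) + (-10) + (4) = -11

-11


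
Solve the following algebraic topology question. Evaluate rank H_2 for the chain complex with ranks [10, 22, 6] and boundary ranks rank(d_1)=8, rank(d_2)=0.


rank H_k = rank(ker d_k) - rank(im d_{k+1}).
rank(ker d_2) = rank(C_2) - rank(d_2) = 6 - 0 = 6.
rank(im d_{2+1}) = 0.
rank H_2 = 6 - 0 = 6

6


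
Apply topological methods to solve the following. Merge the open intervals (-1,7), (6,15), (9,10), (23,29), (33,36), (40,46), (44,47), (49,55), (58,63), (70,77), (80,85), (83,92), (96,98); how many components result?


Sort and merge overlapping open intervals.
Merged: (-1,15), (23,29), (33,36), (40,47), (49,55), (58,63), (70,77), (80,92), (96,98).
Number of components = 9

9


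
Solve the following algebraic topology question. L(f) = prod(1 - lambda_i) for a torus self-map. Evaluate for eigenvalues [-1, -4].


For a torus self-map: L(f) = det(I - A) where A acts on H_1.
L(f) = (1--1) * (1--4) = 2 * 5 = 10

10


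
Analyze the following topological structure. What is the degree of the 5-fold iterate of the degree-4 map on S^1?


deg(f) = 4. Degree is multiplicative: deg(f^5) = (deg f)^5.
deg(f^5) = (4)^5 = 1024

1024


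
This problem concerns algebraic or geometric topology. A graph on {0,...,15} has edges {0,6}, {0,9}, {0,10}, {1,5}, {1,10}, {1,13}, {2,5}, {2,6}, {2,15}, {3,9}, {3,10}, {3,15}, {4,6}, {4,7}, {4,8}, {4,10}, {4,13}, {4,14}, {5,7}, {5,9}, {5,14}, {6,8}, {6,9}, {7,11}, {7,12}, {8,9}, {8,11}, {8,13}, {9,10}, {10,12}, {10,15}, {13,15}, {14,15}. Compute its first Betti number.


b_1 = E - V + (number of components).
E = 33, V = 16, components = 1.
b_1 = 33 - 16 + 1 = 18

18


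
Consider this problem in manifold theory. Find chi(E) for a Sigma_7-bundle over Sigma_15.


For a fiber bundle F -> E -> B (with CW structure): chi(E) = chi(B) * chi(F).
chi(Sigma_15) = -28, chi(Sigma_7) = -12.
chi(E) = (-28) * (-12) = 336

336


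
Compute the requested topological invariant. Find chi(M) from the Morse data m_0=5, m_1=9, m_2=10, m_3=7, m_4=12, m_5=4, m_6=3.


Morse theory: chi(M) = sum_k (-1)^k m_k where m_k = #(index-k critical points).
= (5) + (-9) + (10) + (-7) + (12) + (-4) + (3) = 10

10


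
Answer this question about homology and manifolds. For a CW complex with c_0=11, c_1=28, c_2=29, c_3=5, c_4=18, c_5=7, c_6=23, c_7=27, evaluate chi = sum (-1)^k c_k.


chi = sum_k (-1)^k c_k.
= (-1)^0*11 + (-1)^1*28 + (-1)^2*29 + (-1)^3*5 + (-1)^4*18 + (-1)^5*7 + (-1)^6*23 + (-1)^7*27
= (11) + (-28) + (29) + (-5) + (18) + (-7) + (23) + (-27)
= 14

14


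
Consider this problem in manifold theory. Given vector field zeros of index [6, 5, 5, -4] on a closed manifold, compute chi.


Poincare-Hopf: chi(M) = sum of indices of zeros.
chi = (6) + (5) + (5) + (-4) = 12

12


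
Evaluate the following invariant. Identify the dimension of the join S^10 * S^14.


Join of spheres: S^m * S^n = S^{m+n+1}.
dim = 10 + 14 + 1 = 25

25


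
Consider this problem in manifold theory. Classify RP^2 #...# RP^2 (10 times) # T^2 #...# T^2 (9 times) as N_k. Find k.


Since a >= 1, the sum is non-orientable; each T^2 can be replaced by RP^2 # RP^2 (since T^2#RP^2 = 3RP^2).
Total crosscaps k = 10 + 2*9 = 28.
Check via chi: chi = 10*1 + 9*0 - (10+9-1)*2 = -26 = 2 - k = -26. Consistent.

28


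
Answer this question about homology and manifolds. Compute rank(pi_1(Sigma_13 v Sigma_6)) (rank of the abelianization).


For a wedge: H_1(A v B) = H_1(A) + H_1(B).
b_1(Sigma_13) = 26, b_1(Sigma_6) = 12.
b_1 = 26 + 12 = 38

38


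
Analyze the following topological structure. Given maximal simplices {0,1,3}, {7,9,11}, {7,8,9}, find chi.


Enumerate all faces; f-vector: f_0=7, f_1=8, f_2=3.
chi = sum (-1)^k f_k = 2

2


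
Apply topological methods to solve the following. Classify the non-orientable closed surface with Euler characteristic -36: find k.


chi = 2 - k for closed non-orientable surfaces with k crosscaps.
-36 = 2 - k
k = 2 - (-36) = 38

38


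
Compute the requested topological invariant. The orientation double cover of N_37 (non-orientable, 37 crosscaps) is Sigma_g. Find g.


chi(N_37) = 2 - 37 = -35.
Double cover: chi(Sigma_g) = 2 * chi(N_37) = 2*(-35) = -70.
2 - 2g = -70, so g = (2 - (-70))/2 = 72/2 = 36

36


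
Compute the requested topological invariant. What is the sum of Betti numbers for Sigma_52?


For Sigma_52: b_0 = 1, b_1 = 2g = 104, b_2 = 1.
Total = 1 + 104 + 1 = 106

106


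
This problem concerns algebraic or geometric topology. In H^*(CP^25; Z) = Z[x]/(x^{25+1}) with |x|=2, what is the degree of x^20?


|x| = 2 in H^*(CP^n).
|x^20| = 20 * |x| = 20 * 2 = 40

40


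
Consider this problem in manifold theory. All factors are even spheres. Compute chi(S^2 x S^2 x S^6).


chi is multiplicative: chi(X x Y) = chi(X) chi(Y).
Each even-dim sphere has chi = 2. There are 3 factors.
chi = 2^3 = 8

8


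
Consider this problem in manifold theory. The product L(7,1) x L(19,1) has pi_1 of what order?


pi_1(X x Y) = pi_1(X) x pi_1(Y).
pi_1(L(7,1)) = Z/7, pi_1(L(19,1)) = Z/19.
|Z/7 x Z/19| = 7 * 19 = 133

133


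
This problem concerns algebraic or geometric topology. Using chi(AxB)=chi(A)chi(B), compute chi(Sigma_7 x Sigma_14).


chi(Sigma_7) = 2 - 2*7 = -12
chi(Sigma_14) = 2 - 2*14 = -26
chi(product) = (-12) * (-26) = 312

312


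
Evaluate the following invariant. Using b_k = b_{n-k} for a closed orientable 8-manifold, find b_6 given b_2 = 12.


Poincare duality for closed orientable n-manifolds: b_k = b_{n-k}.
Here n = 8, so b_6 = b_2 = 12

12


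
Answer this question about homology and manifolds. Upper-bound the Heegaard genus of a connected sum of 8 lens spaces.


Heegaard genus satisfies g(A#B) <= g(A) + g(B).
Each lens space has g = 1.
Upper bound: 8 * 1 = 8

8


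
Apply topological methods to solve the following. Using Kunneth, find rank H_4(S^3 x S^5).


Each S^d has Poincare polynomial 1 + t^d.
The product S^3 x S^5 has Poincare polynomial prod(1+t^d_i).
Expanding: b_0=1, b_3=1, b_5=1, b_8=1.
b_4 = 0

0


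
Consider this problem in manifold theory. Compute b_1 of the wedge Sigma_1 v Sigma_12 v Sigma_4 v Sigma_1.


For a wedge X v Y: reduced H_k(X v Y) = H_k(X) + H_k(Y).
Each Sigma_g contributes b_1 = 2g.
b_1 = 2 + 24 + 8 + 2 = 36

36


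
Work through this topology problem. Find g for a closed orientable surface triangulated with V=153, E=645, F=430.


chi = V - E + F = 153 - 645 + 430 = -62
For orientable closed surface: chi = 2 - 2g, so g = (2 - chi)/2.
g = (2 - (-62)) / 2 = 64 / 2 = 32

32


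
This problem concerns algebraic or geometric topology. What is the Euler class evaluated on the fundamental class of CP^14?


For any closed oriented manifold, <e(TM),[M]> = chi(M).
chi(CP^14) = 14+1 = 15

15


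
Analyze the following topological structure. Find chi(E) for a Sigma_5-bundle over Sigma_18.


For a fiber bundle F -> E -> B (with CW structure): chi(E) = chi(B) * chi(F).
chi(Sigma_18) = -34, chi(Sigma_5) = -8.
chi(E) = (-34) * (-8) = 272

272


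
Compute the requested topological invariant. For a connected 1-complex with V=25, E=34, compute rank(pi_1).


For a connected graph: rank(pi_1) = b_1 = E - V + 1 = 1 - chi.
chi = V - E = 25 - 34 = -9.
rank = 1 - (-9) = 34 - 25 + 1 = 10

10


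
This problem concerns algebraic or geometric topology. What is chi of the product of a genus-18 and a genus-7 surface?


chi(Sigma_18) = 2 - 2*18 = -34
chi(Sigma_7) = 2 - 2*7 = -12
chi(product) = (-34) * (-12) = 408

408


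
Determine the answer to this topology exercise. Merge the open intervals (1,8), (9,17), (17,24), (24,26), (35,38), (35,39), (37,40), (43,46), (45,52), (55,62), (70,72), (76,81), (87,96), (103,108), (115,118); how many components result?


Sort and merge overlapping open intervals.
Merged: (1,8), (9,17), (17,24), (24,26), (35,40), (43,52), (55,62), (70,72), (76,81), (87,96), (103,108), (115,118).
Number of components = 12

12


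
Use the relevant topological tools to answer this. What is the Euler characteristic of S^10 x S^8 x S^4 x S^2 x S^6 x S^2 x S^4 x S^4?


chi is multiplicative: chi(X x Y) = chi(X) chi(Y).
Each even-dim sphere has chi = 2. There are 8 factors.
chi = 2^8 = 256

256


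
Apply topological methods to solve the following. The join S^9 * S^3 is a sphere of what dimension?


Join of spheres: S^m * S^n = S^{m+n+1}.
dim = 9 + 3 + 1 = 13

13


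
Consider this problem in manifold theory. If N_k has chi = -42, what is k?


chi = 2 - k for closed non-orientable surfaces with k crosscaps.
-42 = 2 - k
k = 2 - (-42) = 44

44


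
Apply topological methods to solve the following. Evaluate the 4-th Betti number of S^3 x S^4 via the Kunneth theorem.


Each S^d has Poincare polynomial 1 + t^d.
The product S^3 x S^4 has Poincare polynomial prod(1+t^d_i).
Expanding: b_0=1, b_3=1, b_4=1, b_7=1.
b_4 = 1

1


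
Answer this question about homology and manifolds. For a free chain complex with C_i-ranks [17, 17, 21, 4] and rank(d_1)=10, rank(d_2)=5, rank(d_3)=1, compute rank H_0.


rank H_k = rank(ker d_k) - rank(im d_{k+1}).
rank(ker d_0) = rank(C_0) - rank(d_0) = 17 - 0 = 17.
rank(im d_{0+1}) = 10.
rank H_0 = 17 - 10 = 7

7


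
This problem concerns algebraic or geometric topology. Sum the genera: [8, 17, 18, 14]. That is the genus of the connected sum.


Genus is additive under connected sum of orientable surfaces.
g = 8 + 17 + 18 + 14 = 57

57


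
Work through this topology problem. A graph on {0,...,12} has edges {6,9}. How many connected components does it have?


Run DFS/union-find over 13 vertices.
V = 13, E = 1.
Number of components = 12

12


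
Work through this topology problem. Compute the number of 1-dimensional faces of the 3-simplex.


Delta^3 has 3+1 vertices. A 1-face is a choice of 1+1 vertices.
f_1 = C(3+1, 1+1) = C(4,2) = 6

6


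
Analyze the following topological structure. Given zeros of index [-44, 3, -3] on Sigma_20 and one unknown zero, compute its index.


Poincare-Hopf: sum of indices = chi(M).
chi(Sigma_20) = 2 - 2*20 = -38.
Sum of known indices = -44.
x = chi - (sum known) = -38 - (-44) = 6

6


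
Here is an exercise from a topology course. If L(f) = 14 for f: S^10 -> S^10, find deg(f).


L(f) = 1 + (-1)^10 deg(f) on S^10.
14 = 1 + (-1)^10 * deg(f)
(-1)^10 * deg(f) = 13
deg(f) = 13

13


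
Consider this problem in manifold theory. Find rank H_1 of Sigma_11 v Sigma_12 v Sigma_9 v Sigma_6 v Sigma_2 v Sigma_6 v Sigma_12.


For a wedge X v Y: reduced H_k(X v Y) = H_k(X) + H_k(Y).
Each Sigma_g contributes b_1 = 2g.
b_1 = 22 + 24 + 18 + 12 + 4 + 12 + 24 = 116

116


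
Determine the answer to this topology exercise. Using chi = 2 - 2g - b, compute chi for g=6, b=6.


For a compact orientable surface with genus g and b boundary components: chi = 2 - 2g - b.
chi = 2 - 2*6 - 6 = 2 - 12 - 6 = -16

-16


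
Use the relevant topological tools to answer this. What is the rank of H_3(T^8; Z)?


By the Kunneth formula, b_k(T^n) = C(n,k).
b_3(T^8) = C(8,3).
C(8,3) = 8!/(3!*5!) = 56

56


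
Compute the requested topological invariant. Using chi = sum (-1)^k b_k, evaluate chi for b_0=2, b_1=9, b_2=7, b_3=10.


chi = sum_k (-1)^k b_k.
= (2) + (-9) + (7) + (-10)
= -10

-10


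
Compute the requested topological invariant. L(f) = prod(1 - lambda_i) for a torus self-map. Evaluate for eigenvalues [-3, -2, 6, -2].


For a torus self-map: L(f) = det(I - A) where A acts on H_1.
L(f) = (1--3) * (1--2) * (1-6) * (1--2) = 4 * 3 * -5 * 3 = -180

-180


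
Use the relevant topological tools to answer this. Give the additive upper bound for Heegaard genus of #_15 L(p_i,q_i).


Heegaard genus satisfies g(A#B) <= g(A) + g(B).
Each lens space has g = 1.
Upper bound: 15 * 1 = 15

15


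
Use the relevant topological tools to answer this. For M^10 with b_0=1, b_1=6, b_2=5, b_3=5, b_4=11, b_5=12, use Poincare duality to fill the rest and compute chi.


By Poincare duality b_k = b_{10-k}, so full Betti numbers: b_0=1, b_1=6, b_2=5, b_3=5, b_4=11, b_5=12, b_6=11, b_7=5, b_8=5, b_9=6, b_10=1.
chi = sum (-1)^k b_k = 0

0


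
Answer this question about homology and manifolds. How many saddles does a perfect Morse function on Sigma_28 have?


A perfect Morse function has m_k = b_k.
For Sigma_28: b_0=1, b_1=2g=56, b_2=1.
Saddles m_1 = 2g = 56

56


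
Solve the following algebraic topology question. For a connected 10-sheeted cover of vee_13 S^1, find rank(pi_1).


Nielsen-Schreier: an index-n subgroup of F_r is free of rank 1 + n(r-1).
Equivalently: chi(cover) = n*chi(base); chi(vee_r S^1) = 1 - 13 = -12.
chi(E) = 10*(-12) = -120; rank = 1 - chi(E) = 1 - (-120) = 121.
rank = 1 + 10*(13-1) = 1 + 120 = 121

121


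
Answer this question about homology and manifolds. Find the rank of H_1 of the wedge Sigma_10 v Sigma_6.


For a wedge: H_1(A v B) = H_1(A) + H_1(B).
b_1(Sigma_10) = 20, b_1(Sigma_6) = 12.
b_1 = 20 + 12 = 32

32


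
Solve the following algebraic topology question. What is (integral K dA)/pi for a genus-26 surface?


Gauss-Bonnet: integral K dA = 2*pi*chi(M).
chi(Sigma_26) = 2 - 2*26 = -50.
(integral K dA)/pi = 2*chi = 2*(-50) = -100

-100


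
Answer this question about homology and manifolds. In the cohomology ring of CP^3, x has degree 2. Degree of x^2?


|x| = 2 in H^*(CP^n).
|x^2| = 2 * |x| = 2 * 2 = 4

4


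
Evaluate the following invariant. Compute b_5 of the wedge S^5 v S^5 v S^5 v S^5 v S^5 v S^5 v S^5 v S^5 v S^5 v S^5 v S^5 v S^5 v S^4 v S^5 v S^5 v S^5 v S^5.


For a wedge of spheres, H_k (k>0) is free on one generator per sphere of dimension k.
Spheres of dimension 5: count = 16.
b_5 = 16

16


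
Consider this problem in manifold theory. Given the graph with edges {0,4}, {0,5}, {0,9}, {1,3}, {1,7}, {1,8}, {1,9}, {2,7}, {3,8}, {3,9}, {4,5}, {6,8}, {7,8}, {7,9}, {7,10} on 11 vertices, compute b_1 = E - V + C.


b_1 = E - V + (number of components).
E = 15, V = 11, components = 1.
b_1 = 15 - 11 + 1 = 5

5


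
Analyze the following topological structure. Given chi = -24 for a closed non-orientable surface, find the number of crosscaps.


chi = 2 - k for closed non-orientable surfaces with k crosscaps.
-24 = 2 - k
k = 2 - (-24) = 26

26
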